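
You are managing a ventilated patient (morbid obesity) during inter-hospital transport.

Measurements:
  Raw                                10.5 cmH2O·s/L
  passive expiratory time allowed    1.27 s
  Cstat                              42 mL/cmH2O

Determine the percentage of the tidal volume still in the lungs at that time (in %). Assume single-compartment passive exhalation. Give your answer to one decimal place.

5.6

τ = R × C = 10.5 × 42 mL/cmH2O = 10.5 × 0.042 L/cmH2O = 0.441 s.
Passive exhalation: V(t)/V₀ = e^(−t/τ) = e^(−1.27/0.441) = 0.05614.
Fraction remaining = 0.05614 → 5.614%.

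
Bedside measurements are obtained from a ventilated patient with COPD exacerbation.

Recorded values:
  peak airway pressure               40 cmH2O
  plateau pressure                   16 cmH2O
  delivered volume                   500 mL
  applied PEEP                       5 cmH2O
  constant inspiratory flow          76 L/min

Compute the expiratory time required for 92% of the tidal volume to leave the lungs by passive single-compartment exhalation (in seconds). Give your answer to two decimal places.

2.18

Flow: 76 L/min ÷ 60 = 1.2667 L/s.
R = (PIP − Pplat)/V̇ = (40 − 16) / 1.2667 = 24.0/1.2667 = 18.947 cmH2O·s/L.
C = Vt/(Pplat − PEEP) = 500.0 / (16 − 5) = 500.0/11.0 = 45.455 mL/cmH2O.
τ = R × C = 18.947 × 0.04546 L/cmH2O = 0.8613 s.
t = −τ·ln(1 − 0.92) = −0.8613·ln(0.08) = 2.175 s.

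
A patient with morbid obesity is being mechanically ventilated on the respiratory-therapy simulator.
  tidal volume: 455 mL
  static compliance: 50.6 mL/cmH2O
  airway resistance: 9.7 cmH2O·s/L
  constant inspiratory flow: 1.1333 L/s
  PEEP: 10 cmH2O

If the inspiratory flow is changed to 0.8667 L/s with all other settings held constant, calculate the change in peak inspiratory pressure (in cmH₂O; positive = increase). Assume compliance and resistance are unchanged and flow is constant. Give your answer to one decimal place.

PIP = Vt/C + R·V̇ + PEEP (constant-flow equation of motion).
Only the resistive term changes: ΔPIP = R × ΔV̇ = 9.7 × (0.8667 − 1.1333) = 9.7 × -0.2666 = -2.586 cmH2O.

-2.6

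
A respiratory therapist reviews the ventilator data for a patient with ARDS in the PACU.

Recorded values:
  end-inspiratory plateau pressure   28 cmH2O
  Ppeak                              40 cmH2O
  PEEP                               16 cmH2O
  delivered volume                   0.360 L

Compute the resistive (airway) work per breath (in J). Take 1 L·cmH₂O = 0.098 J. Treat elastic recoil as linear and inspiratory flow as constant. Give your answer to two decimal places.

With constant inspiratory flow the resistive pressure is constant at PIP − Pplat = 40 − 28 = 12.0 cmH2O, so resistive work = 12.0 × 0.360 = 4.32 L·cmH2O.
× 0.098 J/(L·cmH2O) → 0.4234 J.

0.42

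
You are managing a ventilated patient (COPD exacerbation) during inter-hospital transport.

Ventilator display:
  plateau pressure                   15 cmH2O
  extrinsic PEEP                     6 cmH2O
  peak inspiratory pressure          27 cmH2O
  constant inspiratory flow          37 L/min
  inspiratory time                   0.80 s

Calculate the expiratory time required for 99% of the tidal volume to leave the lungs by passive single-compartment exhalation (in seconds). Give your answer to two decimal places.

Flow: 37 L/min ÷ 60 = 0.6167 L/s.
Vt = flow × Ti = 0.6167 L/s × 0.80 s × 1000 mL/L = 493.36 mL.
R = (PIP − Pplat)/V̇ = (27 − 15) / 0.6167 = 12.0/0.6167 = 19.458 cmH2O·s/L.
C = Vt/(Pplat − PEEP) = 493.36 / (15 − 6) = 493.36/9.0 = 54.818 mL/cmH2O.
τ = R × C = 19.458 × 0.05482 L/cmH2O = 1.067 s.
t = −τ·ln(1 − 0.99) = −1.067·ln(0.01) = 4.914 s.

4.91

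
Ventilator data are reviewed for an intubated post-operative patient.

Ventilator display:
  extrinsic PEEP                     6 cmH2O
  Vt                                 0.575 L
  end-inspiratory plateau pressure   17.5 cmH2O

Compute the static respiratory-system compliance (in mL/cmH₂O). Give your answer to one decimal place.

50.0

Cstat = Vt / (Pplat − PEEP) = 575 / (17.5 − 6) = 575 / 11.5 = 50.0 mL/cmH2O.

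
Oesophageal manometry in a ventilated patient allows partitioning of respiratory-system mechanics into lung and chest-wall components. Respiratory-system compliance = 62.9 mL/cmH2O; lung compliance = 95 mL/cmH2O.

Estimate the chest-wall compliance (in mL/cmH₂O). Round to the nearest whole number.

186

1/Ccw = 1/Crs − 1/CL.
1/Ccw = 1/62.9 − 1/95 = 0.005372.
Ccw = 186.15 mL/cmH2O.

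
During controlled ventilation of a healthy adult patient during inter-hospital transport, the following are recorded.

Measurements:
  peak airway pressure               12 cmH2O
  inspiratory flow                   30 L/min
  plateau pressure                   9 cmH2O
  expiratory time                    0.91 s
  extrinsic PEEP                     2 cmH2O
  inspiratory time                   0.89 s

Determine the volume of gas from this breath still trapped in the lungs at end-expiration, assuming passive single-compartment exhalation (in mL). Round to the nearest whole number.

Flow: 30 L/min ÷ 60 = 0.5 L/s.
Vt = flow × Ti = 0.5 L/s × 0.89 s × 1000 mL/L = 445.0 mL.
R = (PIP − Pplat)/V̇ = (12 − 9) / 0.5 = 3.0/0.5 = 6.0 cmH2O·s/L.
C = Vt/(Pplat − PEEP) = 445.0 / (9 − 2) = 445.0/7.0 = 63.571 mL/cmH2O.
τ = R × C = 6.0 × 0.06357 L/cmH2O = 0.3814 s.
Fraction remaining = e^(−Te/τ) = e^(−0.91/0.3814) = 0.092.
Trapped volume = 445.0 × 0.092 = 40.94 mL.

41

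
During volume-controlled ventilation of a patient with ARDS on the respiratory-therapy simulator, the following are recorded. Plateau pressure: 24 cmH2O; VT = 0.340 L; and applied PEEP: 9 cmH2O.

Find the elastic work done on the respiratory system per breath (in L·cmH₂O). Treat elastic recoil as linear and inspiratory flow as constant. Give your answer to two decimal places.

2.55

Elastic work ≈ ½ × (Pplat − PEEP) × Vt = 0.5 × (24 − 9) × 0.340 L = 0.5 × 15.0 × 0.340 = 2.55 L·cmH2O.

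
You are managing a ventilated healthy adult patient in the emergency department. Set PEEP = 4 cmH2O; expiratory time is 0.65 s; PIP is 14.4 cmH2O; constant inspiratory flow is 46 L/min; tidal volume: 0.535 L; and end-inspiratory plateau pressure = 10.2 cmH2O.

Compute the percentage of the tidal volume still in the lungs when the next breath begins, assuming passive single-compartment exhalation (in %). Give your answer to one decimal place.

25.3

Flow: 46 L/min ÷ 60 = 0.7667 L/s.
R = (PIP − Pplat)/V̇ = (14.4 − 10.2) / 0.7667 = 4.2/0.7667 = 5.478 cmH2O·s/L.
C = Vt/(Pplat − PEEP) = 535.0 / (10.2 − 4) = 535.0/6.2 = 86.29 mL/cmH2O.
τ = R × C = 5.478 × 0.08629 L/cmH2O = 0.4727 s.
Fraction remaining at end-expiration = e^(−Te/τ) = e^(−0.65/0.4727) = 0.2528 → 25.28%.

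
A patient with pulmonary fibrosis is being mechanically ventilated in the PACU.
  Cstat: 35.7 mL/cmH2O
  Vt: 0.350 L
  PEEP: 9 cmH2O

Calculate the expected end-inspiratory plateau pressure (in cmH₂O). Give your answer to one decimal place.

Pplat = PEEP + Vt / Cstat = 9 + 350 / 35.7 = 9 + 9.804 = 18.804 cmH2O.

18.8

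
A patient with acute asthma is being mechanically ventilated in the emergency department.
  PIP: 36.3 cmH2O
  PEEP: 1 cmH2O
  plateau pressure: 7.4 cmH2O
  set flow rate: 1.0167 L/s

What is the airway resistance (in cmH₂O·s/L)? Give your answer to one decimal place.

28.4

Raw = (PIP − Pplat) / flow = (36.3 − 7.4) / 1.0167 = 28.9 / 1.0167 = 28.425 cmH2O·s/L.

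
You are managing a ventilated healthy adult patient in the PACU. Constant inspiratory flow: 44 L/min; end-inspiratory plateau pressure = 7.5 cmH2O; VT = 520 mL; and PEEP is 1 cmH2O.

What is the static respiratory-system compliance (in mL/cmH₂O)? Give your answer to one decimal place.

80.0

Cstat = Vt / (Pplat − PEEP) = 520 / (7.5 − 1) = 520 / 6.5 = 80.0 mL/cmH2O.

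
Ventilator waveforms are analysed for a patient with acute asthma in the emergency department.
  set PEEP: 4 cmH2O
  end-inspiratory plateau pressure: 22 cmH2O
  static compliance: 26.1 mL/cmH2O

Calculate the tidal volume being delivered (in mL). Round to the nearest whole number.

470

Vt = Cstat × (Pplat − PEEP) = 26.1 × (22 − 4) = 26.1 × 18.0 = 469.8 mL.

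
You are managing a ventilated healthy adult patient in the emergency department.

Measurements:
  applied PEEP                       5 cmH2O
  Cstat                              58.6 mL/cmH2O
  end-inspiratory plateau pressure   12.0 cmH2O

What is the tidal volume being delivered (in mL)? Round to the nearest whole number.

Vt = Cstat × (Pplat − PEEP) = 58.6 × (12.0 − 5) = 58.6 × 7.0 = 410.2 mL.

410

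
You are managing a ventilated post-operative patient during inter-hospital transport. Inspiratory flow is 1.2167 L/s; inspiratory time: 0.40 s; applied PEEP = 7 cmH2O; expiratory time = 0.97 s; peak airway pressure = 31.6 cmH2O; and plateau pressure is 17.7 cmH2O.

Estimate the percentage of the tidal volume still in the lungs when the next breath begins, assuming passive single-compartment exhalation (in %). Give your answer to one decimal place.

Vt = flow × Ti = 1.2167 L/s × 0.40 s × 1000 mL/L = 486.68 mL.
R = (PIP − Pplat)/V̇ = (31.6 − 17.7) / 1.2167 = 13.9/1.2167 = 11.424 cmH2O·s/L.
C = Vt/(Pplat − PEEP) = 486.68 / (17.7 − 7) = 486.68/10.7 = 45.484 mL/cmH2O.
τ = R × C = 11.424 × 0.04548 L/cmH2O = 0.5196 s.
Fraction remaining at end-expiration = e^(−Te/τ) = e^(−0.97/0.5196) = 0.1546 → 15.46%.

15.5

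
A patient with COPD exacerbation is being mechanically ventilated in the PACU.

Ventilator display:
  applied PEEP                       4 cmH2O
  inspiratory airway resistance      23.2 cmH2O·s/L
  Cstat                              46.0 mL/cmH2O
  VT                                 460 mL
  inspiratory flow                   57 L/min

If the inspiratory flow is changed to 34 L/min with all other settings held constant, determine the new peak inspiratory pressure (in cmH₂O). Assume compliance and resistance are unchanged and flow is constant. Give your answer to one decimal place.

Flow: 57 L/min ÷ 60 = 0.95 L/s.
New flow: 34 L/min ÷ 60 = 0.5667 L/s.
PIP = Vt/C + R·V̇ + PEEP (constant-flow equation of motion).
Only the resistive term changes: ΔPIP = R × ΔV̇ = 23.2 × (0.5667 − 0.95) = 23.2 × -0.3833 = -8.893 cmH2O.
Original PIP = 460/46.0 + 23.2×0.95 + 4 = 36.04 cmH2O; new PIP = 36.04 + (-8.893) = 27.147 cmH2O.

27.1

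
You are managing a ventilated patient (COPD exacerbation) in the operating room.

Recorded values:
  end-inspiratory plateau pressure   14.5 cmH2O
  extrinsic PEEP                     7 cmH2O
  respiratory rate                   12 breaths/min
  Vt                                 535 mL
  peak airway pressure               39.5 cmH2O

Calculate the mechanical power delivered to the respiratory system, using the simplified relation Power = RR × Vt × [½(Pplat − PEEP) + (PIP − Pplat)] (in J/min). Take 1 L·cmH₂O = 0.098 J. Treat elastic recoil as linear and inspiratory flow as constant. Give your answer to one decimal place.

18.1

Per-breath work = Vt × [½(Pplat−PEEP) + (PIP−Pplat)] = 0.535 × [0.5×7.5 + 25.0] = 0.535 × 28.75 = 15.381 L·cmH2O.
Power = 12 × 15.381 = 184.57 L·cmH2O/min.
× 0.098 J/(L·cmH2O) → 18.088 J/min.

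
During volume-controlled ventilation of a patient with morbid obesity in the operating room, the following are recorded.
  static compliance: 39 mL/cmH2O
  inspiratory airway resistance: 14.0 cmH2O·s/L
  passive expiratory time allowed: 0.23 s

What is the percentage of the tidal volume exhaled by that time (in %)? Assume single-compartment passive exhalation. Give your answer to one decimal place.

34.4

τ = R × C = 14.0 × 39 mL/cmH2O = 14.0 × 0.039 L/cmH2O = 0.546 s.
Passive exhalation: V(t)/V₀ = e^(−t/τ) = e^(−0.23/0.546) = 0.6562.
Fraction exhaled = 1 − 0.6562 = 0.3438 → 34.38%.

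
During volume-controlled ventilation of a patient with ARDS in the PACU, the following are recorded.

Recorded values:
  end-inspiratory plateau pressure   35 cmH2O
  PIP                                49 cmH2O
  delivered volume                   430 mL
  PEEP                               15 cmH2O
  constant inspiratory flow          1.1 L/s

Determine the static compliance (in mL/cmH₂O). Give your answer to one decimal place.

21.5

Cstat = Vt / (Pplat − PEEP) = 430 / (35 − 15) = 430 / 20.0 = 21.5 mL/cmH2O.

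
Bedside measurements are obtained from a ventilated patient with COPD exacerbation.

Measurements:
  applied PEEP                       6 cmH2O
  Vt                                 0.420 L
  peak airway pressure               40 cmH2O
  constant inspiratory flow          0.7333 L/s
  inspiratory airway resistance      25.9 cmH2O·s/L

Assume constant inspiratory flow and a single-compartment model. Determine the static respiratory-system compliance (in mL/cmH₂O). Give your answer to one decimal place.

28.0

Equation of motion (constant flow): PIP = Vt/C + R·V̇ + PEEP.
Vt/C = PIP − R·V̇ − PEEP = 40 − 25.9×0.7333 − 6 = 40 − 18.992 − 6 = 15.008 cmH2O.
C = Vt / 15.008 = 420 / 15.008 = 27.985 mL/cmH2O.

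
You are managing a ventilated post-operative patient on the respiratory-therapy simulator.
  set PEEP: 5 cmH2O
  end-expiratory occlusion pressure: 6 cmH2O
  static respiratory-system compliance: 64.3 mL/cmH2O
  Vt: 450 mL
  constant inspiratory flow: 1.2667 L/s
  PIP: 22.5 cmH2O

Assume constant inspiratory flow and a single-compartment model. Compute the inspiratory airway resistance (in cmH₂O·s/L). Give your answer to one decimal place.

Total PEEP = 6 cmH2O (set 5 + intrinsic 1); this is the baseline alveolar pressure.
Equation of motion (constant flow): PIP = Vt/C + R·V̇ + PEEP.
R·V̇ = PIP − Vt/C − PEEP = 22.5 − 450/64.3 − 6 = 22.5 − 6.998 − 6 = 9.502 cmH2O.
R = 9.502 / 1.2667 = 7.501 cmH2O·s/L.

7.5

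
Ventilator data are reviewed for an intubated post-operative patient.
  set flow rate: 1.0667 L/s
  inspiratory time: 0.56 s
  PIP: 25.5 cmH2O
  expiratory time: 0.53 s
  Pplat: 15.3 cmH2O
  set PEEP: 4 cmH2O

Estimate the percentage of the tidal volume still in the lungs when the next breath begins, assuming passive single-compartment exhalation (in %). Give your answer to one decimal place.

Vt = flow × Ti = 1.0667 L/s × 0.56 s × 1000 mL/L = 597.35 mL.
R = (PIP − Pplat)/V̇ = (25.5 − 15.3) / 1.0667 = 10.2/1.0667 = 9.562 cmH2O·s/L.
C = Vt/(Pplat − PEEP) = 597.35 / (15.3 − 4) = 597.35/11.3 = 52.863 mL/cmH2O.
τ = R × C = 9.562 × 0.05286 L/cmH2O = 0.5054 s.
Fraction remaining at end-expiration = e^(−Te/τ) = e^(−0.53/0.5054) = 0.3504 → 35.04%.

35.0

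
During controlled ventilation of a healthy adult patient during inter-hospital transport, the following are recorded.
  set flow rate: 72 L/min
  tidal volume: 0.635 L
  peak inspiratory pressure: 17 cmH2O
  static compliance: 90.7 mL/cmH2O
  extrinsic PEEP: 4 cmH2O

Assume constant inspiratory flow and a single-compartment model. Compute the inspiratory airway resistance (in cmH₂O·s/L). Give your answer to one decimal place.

5.0

Flow: 72 L/min ÷ 60 = 1.2 L/s.
Equation of motion (constant flow): PIP = Vt/C + R·V̇ + PEEP.
R·V̇ = PIP − Vt/C − PEEP = 17 − 635/90.7 − 4 = 17 − 7.001 − 4 = 5.999 cmH2O.
R = 5.999 / 1.2 = 4.999 cmH2O·s/L.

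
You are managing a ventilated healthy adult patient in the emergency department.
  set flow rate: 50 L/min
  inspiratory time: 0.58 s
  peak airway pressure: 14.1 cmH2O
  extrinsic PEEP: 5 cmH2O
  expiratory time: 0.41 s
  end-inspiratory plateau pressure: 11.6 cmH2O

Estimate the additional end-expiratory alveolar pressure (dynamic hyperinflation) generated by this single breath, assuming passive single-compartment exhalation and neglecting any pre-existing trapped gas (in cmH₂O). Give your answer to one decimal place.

1.0

Flow: 50 L/min ÷ 60 = 0.8333 L/s.
Vt = flow × Ti = 0.8333 L/s × 0.58 s × 1000 mL/L = 483.31 mL.
R = (PIP − Pplat)/V̇ = (14.1 − 11.6) / 0.8333 = 2.5/0.8333 = 3.0 cmH2O·s/L.
C = Vt/(Pplat − PEEP) = 483.31 / (11.6 − 5) = 483.31/6.6 = 73.229 mL/cmH2O.
τ = R × C = 3.0 × 0.07323 L/cmH2O = 0.2197 s.
Fraction remaining = e^(−Te/τ) = e^(−0.41/0.2197) = 0.1547; trapped volume = 483.31 × 0.1547 = 74.768 mL.
Additional alveolar pressure from trapping ≈ V_trapped / C = 74.768 / 73.229 = 1.021 cmH2O.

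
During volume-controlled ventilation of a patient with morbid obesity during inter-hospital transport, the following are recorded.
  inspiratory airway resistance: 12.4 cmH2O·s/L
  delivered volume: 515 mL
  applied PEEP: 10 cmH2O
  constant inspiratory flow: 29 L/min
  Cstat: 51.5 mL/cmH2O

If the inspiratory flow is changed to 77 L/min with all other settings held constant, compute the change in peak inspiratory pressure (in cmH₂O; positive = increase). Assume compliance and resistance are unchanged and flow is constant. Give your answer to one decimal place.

Flow: 29 L/min ÷ 60 = 0.4833 L/s.
New flow: 77 L/min ÷ 60 = 1.2833 L/s.
PIP = Vt/C + R·V̇ + PEEP (constant-flow equation of motion).
Only the resistive term changes: ΔPIP = R × ΔV̇ = 12.4 × (1.2833 − 0.4833) = 12.4 × 0.8 = 9.92 cmH2O.

9.9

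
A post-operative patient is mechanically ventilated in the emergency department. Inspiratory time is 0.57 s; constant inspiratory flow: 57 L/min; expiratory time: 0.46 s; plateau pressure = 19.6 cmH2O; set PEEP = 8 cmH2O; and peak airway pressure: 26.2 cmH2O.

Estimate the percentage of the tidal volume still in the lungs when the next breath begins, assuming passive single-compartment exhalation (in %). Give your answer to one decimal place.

24.2

Flow: 57 L/min ÷ 60 = 0.95 L/s.
Vt = flow × Ti = 0.95 L/s × 0.57 s × 1000 mL/L = 541.5 mL.
R = (PIP − Pplat)/V̇ = (26.2 − 19.6) / 0.95 = 6.6/0.95 = 6.947 cmH2O·s/L.
C = Vt/(Pplat − PEEP) = 541.5 / (19.6 − 8) = 541.5/11.6 = 46.681 mL/cmH2O.
τ = R × C = 6.947 × 0.04668 L/cmH2O = 0.3243 s.
Fraction remaining at end-expiration = e^(−Te/τ) = e^(−0.46/0.3243) = 0.2421 → 24.21%.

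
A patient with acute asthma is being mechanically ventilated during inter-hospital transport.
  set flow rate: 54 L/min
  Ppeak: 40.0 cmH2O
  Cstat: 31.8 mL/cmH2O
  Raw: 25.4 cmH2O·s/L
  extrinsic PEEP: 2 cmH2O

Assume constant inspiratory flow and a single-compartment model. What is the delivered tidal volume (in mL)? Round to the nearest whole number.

Flow: 54 L/min ÷ 60 = 0.9 L/s.
Equation of motion (constant flow): PIP = Vt/C + R·V̇ + PEEP.
Vt/C = PIP − R·V̇ − PEEP = 40.0 − 22.86 − 2 = 15.14 cmH2O.
Vt = C × 15.14 = 31.8 × 15.14 = 481.45 mL.

481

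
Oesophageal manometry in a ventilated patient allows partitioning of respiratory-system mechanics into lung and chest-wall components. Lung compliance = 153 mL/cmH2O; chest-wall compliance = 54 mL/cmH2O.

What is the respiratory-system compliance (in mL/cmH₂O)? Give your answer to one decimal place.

39.9

Lung and chest wall are elastances in series: 1/Crs = 1/CL + 1/Ccw.
1/Crs = 1/153 + 1/54 = 0.02505.
Crs = 39.92 mL/cmH2O.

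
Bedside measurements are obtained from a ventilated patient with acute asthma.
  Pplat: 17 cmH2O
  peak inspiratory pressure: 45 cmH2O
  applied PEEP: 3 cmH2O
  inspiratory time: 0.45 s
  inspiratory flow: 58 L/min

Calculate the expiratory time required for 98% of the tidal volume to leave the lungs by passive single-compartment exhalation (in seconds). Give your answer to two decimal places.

Flow: 58 L/min ÷ 60 = 0.9667 L/s.
Vt = flow × Ti = 0.9667 L/s × 0.45 s × 1000 mL/L = 435.02 mL.
R = (PIP − Pplat)/V̇ = (45 − 17) / 0.9667 = 28.0/0.9667 = 28.965 cmH2O·s/L.
C = Vt/(Pplat − PEEP) = 435.02 / (17 − 3) = 435.02/14.0 = 31.073 mL/cmH2O.
τ = R × C = 28.965 × 0.03107 L/cmH2O = 0.8999 s.
t = −τ·ln(1 − 0.98) = −0.8999·ln(0.02) = 3.52 s.

3.52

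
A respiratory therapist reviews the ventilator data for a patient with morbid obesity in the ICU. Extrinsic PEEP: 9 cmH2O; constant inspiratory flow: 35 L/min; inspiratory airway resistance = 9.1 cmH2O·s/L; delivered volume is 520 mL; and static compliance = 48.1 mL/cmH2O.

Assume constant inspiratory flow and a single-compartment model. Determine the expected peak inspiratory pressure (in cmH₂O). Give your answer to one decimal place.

25.1

Flow: 35 L/min ÷ 60 = 0.5833 L/s.
Equation of motion (constant flow): PIP = Vt/C + R·V̇ + PEEP.
PIP = 520/48.1 + 9.1×0.5833 + 9 = 10.811 + 5.308 + 9 = 25.119 cmH2O.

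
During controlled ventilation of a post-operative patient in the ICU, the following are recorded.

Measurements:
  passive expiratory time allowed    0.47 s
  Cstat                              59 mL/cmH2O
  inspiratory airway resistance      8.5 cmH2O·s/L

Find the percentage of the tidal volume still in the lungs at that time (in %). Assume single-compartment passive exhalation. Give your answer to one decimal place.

39.2

τ = R × C = 8.5 × 59 mL/cmH2O = 8.5 × 0.059 L/cmH2O = 0.5015 s.
Passive exhalation: V(t)/V₀ = e^(−t/τ) = e^(−0.47/0.5015) = 0.3917.
Fraction remaining = 0.3917 → 39.17%.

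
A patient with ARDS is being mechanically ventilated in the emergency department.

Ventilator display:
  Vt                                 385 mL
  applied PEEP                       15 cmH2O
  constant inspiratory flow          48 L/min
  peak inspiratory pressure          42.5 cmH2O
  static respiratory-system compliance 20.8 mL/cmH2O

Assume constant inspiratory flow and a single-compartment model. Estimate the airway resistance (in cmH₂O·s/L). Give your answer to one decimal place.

11.2

Flow: 48 L/min ÷ 60 = 0.8 L/s.
Equation of motion (constant flow): PIP = Vt/C + R·V̇ + PEEP.
R·V̇ = PIP − Vt/C − PEEP = 42.5 − 385/20.8 − 15 = 42.5 − 18.51 − 15 = 8.99 cmH2O.
R = 8.99 / 0.8 = 11.238 cmH2O·s/L.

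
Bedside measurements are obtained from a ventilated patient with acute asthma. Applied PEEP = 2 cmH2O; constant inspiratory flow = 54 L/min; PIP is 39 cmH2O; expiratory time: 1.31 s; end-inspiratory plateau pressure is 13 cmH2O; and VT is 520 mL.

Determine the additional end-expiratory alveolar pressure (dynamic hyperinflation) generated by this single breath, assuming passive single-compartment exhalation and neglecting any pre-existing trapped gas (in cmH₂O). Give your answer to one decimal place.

Flow: 54 L/min ÷ 60 = 0.9 L/s.
R = (PIP − Pplat)/V̇ = (39 − 13) / 0.9 = 26.0/0.9 = 28.889 cmH2O·s/L.
C = Vt/(Pplat − PEEP) = 520.0 / (13 − 2) = 520.0/11.0 = 47.273 mL/cmH2O.
τ = R × C = 28.889 × 0.04727 L/cmH2O = 1.366 s.
Fraction remaining = e^(−Te/τ) = e^(−1.31/1.366) = 0.3833; trapped volume = 520.0 × 0.3833 = 199.32 mL.
Additional alveolar pressure from trapping ≈ V_trapped / C = 199.32 / 47.273 = 4.216 cmH2O.

4.2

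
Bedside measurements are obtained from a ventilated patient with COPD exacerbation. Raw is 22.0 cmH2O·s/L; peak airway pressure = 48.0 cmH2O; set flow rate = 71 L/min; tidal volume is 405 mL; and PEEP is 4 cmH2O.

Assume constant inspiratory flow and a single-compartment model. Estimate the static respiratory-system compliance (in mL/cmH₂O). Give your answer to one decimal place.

Flow: 71 L/min ÷ 60 = 1.1833 L/s.
Equation of motion (constant flow): PIP = Vt/C + R·V̇ + PEEP.
Vt/C = PIP − R·V̇ − PEEP = 48.0 − 22.0×1.1833 − 4 = 48.0 − 26.033 − 4 = 17.967 cmH2O.
C = Vt / 17.967 = 405 / 17.967 = 22.541 mL/cmH2O.

22.5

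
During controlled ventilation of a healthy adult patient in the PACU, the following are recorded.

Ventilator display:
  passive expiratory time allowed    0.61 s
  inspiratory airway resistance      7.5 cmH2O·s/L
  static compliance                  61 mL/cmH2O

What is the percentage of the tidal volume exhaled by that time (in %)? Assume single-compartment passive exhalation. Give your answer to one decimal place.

73.6

τ = R × C = 7.5 × 61 mL/cmH2O = 7.5 × 0.061 L/cmH2O = 0.4575 s.
Passive exhalation: V(t)/V₀ = e^(−t/τ) = e^(−0.61/0.4575) = 0.2636.
Fraction exhaled = 1 − 0.2636 = 0.7364 → 73.64%.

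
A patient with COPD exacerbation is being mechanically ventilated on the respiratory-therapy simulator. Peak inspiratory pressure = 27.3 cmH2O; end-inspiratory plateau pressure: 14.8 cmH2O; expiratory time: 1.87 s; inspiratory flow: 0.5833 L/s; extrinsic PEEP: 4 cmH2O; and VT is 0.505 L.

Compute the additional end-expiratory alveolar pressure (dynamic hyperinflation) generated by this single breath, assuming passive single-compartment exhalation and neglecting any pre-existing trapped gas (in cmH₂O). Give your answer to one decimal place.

1.7

R = (PIP − Pplat)/V̇ = (27.3 − 14.8) / 0.5833 = 12.5/0.5833 = 21.43 cmH2O·s/L.
C = Vt/(Pplat − PEEP) = 505.0 / (14.8 − 4) = 505.0/10.8 = 46.759 mL/cmH2O.
τ = R × C = 21.43 × 0.04676 L/cmH2O = 1.002 s.
Fraction remaining = e^(−Te/τ) = e^(−1.87/1.002) = 0.1547; trapped volume = 505.0 × 0.1547 = 78.124 mL.
Additional alveolar pressure from trapping ≈ V_trapped / C = 78.124 / 46.759 = 1.671 cmH2O.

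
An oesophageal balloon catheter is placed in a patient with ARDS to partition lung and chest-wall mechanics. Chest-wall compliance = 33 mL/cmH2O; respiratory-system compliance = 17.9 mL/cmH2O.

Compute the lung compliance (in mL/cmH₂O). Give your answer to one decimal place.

39.1

1/CL = 1/Crs − 1/Ccw.
1/CL = 1/17.9 − 1/33 = 0.02556.
CL = 39.124 mL/cmH2O.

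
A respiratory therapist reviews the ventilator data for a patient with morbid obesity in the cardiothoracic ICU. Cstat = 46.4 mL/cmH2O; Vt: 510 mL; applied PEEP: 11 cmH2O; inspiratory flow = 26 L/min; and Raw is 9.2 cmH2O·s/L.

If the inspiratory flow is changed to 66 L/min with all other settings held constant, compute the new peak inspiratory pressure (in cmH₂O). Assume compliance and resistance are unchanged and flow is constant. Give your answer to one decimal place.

Flow: 26 L/min ÷ 60 = 0.4333 L/s.
New flow: 66 L/min ÷ 60 = 1.1 L/s.
PIP = Vt/C + R·V̇ + PEEP (constant-flow equation of motion).
Only the resistive term changes: ΔPIP = R × ΔV̇ = 9.2 × (1.1 − 0.4333) = 9.2 × 0.6667 = 6.134 cmH2O.
Original PIP = 510/46.4 + 9.2×0.4333 + 11 = 25.978 cmH2O; new PIP = 25.978 + (6.134) = 32.112 cmH2O.

32.1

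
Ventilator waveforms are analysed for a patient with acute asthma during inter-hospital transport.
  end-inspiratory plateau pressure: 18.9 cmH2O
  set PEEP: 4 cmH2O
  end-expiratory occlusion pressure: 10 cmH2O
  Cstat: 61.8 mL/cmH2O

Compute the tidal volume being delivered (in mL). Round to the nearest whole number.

550

End-expiratory occlusion gives total PEEP = 10 cmH2O (intrinsic PEEP = 10 − 4 = 6). Use total PEEP for the elastic gradient.
Vt = Cstat × (Pplat − PEEPtotal) = 61.8 × (18.9 − 10) = 61.8 × 8.9 = 550.02 mL.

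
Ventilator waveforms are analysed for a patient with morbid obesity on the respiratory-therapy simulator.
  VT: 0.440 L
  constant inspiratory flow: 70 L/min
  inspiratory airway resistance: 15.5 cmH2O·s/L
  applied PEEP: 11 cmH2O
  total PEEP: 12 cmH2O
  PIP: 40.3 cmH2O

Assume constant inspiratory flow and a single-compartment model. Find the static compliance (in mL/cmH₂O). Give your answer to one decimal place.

43.1

Flow: 70 L/min ÷ 60 = 1.1667 L/s.
Total PEEP = 12 cmH2O (set 11 + intrinsic 1); this is the baseline alveolar pressure.
Equation of motion (constant flow): PIP = Vt/C + R·V̇ + PEEP.
Vt/C = PIP − R·V̇ − PEEP = 40.3 − 15.5×1.1667 − 12 = 40.3 − 18.084 − 12 = 10.216 cmH2O.
C = Vt / 10.216 = 440 / 10.216 = 43.07 mL/cmH2O.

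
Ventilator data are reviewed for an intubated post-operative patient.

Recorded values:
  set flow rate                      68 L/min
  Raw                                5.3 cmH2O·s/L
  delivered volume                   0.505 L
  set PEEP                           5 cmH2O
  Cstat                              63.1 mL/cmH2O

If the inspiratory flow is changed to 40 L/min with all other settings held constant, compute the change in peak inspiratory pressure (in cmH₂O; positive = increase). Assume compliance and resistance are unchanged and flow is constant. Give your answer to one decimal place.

-2.5

Flow: 68 L/min ÷ 60 = 1.1333 L/s.
New flow: 40 L/min ÷ 60 = 0.6667 L/s.
PIP = Vt/C + R·V̇ + PEEP (constant-flow equation of motion).
Only the resistive term changes: ΔPIP = R × ΔV̇ = 5.3 × (0.6667 − 1.1333) = 5.3 × -0.4666 = -2.473 cmH2O.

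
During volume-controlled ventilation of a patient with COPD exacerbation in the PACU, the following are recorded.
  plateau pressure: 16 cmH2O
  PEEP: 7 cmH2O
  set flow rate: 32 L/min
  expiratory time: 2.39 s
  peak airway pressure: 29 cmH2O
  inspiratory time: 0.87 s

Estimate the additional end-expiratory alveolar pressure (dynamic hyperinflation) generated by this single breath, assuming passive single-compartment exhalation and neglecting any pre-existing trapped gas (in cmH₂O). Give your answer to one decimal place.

Flow: 32 L/min ÷ 60 = 0.5333 L/s.
Vt = flow × Ti = 0.5333 L/s × 0.87 s × 1000 mL/L = 463.97 mL.
R = (PIP − Pplat)/V̇ = (29 − 16) / 0.5333 = 13.0/0.5333 = 24.377 cmH2O·s/L.
C = Vt/(Pplat − PEEP) = 463.97 / (16 − 7) = 463.97/9.0 = 51.552 mL/cmH2O.
τ = R × C = 24.377 × 0.05155 L/cmH2O = 1.257 s.
Fraction remaining = e^(−Te/τ) = e^(−2.39/1.257) = 0.1494; trapped volume = 463.97 × 0.1494 = 69.317 mL.
Additional alveolar pressure from trapping ≈ V_trapped / C = 69.317 / 51.552 = 1.345 cmH2O.

1.3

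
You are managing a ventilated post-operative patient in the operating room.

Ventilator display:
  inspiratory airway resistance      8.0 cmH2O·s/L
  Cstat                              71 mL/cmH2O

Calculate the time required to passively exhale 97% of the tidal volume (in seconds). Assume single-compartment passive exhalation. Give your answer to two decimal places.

1.99

τ = R × C = 8.0 × 71 mL/cmH2O = 8.0 × 0.071 L/cmH2O = 0.568 s.
Exhaled fraction f = 1 − e^(−t/τ) → t = −τ·ln(1 − f) = −0.568·ln(0.03) = 1.992 s.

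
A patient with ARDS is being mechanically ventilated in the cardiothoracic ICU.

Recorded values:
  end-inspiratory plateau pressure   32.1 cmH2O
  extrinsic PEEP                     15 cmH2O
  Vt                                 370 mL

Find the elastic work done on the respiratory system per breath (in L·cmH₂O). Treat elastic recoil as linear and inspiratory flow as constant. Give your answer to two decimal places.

3.16

Elastic work ≈ ½ × (Pplat − PEEP) × Vt = 0.5 × (32.1 − 15) × 0.370 L = 0.5 × 17.1 × 0.370 = 3.164 L·cmH2O.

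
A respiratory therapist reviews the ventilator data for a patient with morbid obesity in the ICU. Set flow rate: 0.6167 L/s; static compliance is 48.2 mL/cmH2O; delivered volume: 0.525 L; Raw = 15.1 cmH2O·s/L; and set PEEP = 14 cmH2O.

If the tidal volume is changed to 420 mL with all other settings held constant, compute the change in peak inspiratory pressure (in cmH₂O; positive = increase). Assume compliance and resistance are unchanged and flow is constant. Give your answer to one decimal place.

PIP = Vt/C + R·V̇ + PEEP (constant-flow equation of motion).
Only the elastic term changes: ΔPIP = ΔVt / C = (420 − 525) / 48.2 = -2.178 cmH2O.

-2.2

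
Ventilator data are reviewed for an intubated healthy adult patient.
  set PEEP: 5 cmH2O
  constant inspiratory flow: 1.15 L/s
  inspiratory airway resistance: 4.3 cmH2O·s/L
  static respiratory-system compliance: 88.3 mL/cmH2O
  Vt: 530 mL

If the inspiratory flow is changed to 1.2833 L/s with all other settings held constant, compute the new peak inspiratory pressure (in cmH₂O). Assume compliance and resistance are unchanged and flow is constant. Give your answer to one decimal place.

16.5

PIP = Vt/C + R·V̇ + PEEP (constant-flow equation of motion).
Only the resistive term changes: ΔPIP = R × ΔV̇ = 4.3 × (1.2833 − 1.15) = 4.3 × 0.1333 = 0.5732 cmH2O.
Original PIP = 530/88.3 + 4.3×1.15 + 5 = 15.947 cmH2O; new PIP = 15.947 + (0.5732) = 16.52 cmH2O.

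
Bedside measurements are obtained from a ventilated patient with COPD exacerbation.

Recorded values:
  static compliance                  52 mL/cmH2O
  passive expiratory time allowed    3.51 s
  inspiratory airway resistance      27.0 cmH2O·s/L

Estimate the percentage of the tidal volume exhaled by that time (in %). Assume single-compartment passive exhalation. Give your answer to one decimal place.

τ = R × C = 27.0 × 52 mL/cmH2O = 27.0 × 0.052 L/cmH2O = 1.404 s.
Passive exhalation: V(t)/V₀ = e^(−t/τ) = e^(−3.51/1.404) = 0.08208.
Fraction exhaled = 1 − 0.08208 = 0.9179 → 91.79%.

91.8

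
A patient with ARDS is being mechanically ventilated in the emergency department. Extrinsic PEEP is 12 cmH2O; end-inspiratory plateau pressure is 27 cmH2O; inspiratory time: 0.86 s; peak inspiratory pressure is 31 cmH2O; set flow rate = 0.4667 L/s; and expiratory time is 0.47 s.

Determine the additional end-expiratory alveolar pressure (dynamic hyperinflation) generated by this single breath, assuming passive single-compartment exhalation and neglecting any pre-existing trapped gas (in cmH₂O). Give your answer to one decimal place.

1.9

Vt = flow × Ti = 0.4667 L/s × 0.86 s × 1000 mL/L = 401.36 mL.
R = (PIP − Pplat)/V̇ = (31 − 27) / 0.4667 = 4.0/0.4667 = 8.571 cmH2O·s/L.
C = Vt/(Pplat − PEEP) = 401.36 / (27 − 12) = 401.36/15.0 = 26.757 mL/cmH2O.
τ = R × C = 8.571 × 0.02676 L/cmH2O = 0.2294 s.
Fraction remaining = e^(−Te/τ) = e^(−0.47/0.2294) = 0.1289; trapped volume = 401.36 × 0.1289 = 51.735 mL.
Additional alveolar pressure from trapping ≈ V_trapped / C = 51.735 / 26.757 = 1.934 cmH2O.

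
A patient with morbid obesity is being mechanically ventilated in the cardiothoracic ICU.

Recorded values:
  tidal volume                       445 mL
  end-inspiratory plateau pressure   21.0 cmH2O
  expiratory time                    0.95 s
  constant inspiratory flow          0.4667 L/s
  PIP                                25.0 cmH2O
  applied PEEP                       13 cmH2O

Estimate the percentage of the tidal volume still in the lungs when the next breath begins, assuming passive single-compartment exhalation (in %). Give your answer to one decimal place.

13.6

R = (PIP − Pplat)/V̇ = (25.0 − 21.0) / 0.4667 = 4.0/0.4667 = 8.571 cmH2O·s/L.
C = Vt/(Pplat − PEEP) = 445.0 / (21.0 − 13) = 445.0/8.0 = 55.625 mL/cmH2O.
τ = R × C = 8.571 × 0.05563 L/cmH2O = 0.4768 s.
Fraction remaining at end-expiration = e^(−Te/τ) = e^(−0.95/0.4768) = 0.1364 → 13.64%.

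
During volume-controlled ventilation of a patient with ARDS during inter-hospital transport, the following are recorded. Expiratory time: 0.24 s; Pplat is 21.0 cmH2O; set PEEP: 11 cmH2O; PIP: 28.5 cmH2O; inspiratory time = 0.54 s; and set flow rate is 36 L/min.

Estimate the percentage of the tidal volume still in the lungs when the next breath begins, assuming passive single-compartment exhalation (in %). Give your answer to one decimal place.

Flow: 36 L/min ÷ 60 = 0.6 L/s.
Vt = flow × Ti = 0.6 L/s × 0.54 s × 1000 mL/L = 324.0 mL.
R = (PIP − Pplat)/V̇ = (28.5 − 21.0) / 0.6 = 7.5/0.6 = 12.5 cmH2O·s/L.
C = Vt/(Pplat − PEEP) = 324.0 / (21.0 − 11) = 324.0/10.0 = 32.4 mL/cmH2O.
τ = R × C = 12.5 × 0.0324 L/cmH2O = 0.405 s.
Fraction remaining at end-expiration = e^(−Te/τ) = e^(−0.24/0.405) = 0.5529 → 55.29%.

55.3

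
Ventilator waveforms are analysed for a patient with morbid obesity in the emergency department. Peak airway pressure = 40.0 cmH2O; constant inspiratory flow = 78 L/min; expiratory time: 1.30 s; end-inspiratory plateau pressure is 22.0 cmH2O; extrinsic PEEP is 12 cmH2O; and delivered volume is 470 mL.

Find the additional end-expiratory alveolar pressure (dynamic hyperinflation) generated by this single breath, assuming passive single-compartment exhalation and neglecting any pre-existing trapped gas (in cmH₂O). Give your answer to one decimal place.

1.4

Flow: 78 L/min ÷ 60 = 1.3 L/s.
R = (PIP − Pplat)/V̇ = (40.0 − 22.0) / 1.3 = 18.0/1.3 = 13.846 cmH2O·s/L.
C = Vt/(Pplat − PEEP) = 470.0 / (22.0 − 12) = 470.0/10.0 = 47.0 mL/cmH2O.
τ = R × C = 13.846 × 0.047 L/cmH2O = 0.6508 s.
Fraction remaining = e^(−Te/τ) = e^(−1.30/0.6508) = 0.1357; trapped volume = 470.0 × 0.1357 = 63.779 mL.
Additional alveolar pressure from trapping ≈ V_trapped / C = 63.779 / 47.0 = 1.357 cmH2O.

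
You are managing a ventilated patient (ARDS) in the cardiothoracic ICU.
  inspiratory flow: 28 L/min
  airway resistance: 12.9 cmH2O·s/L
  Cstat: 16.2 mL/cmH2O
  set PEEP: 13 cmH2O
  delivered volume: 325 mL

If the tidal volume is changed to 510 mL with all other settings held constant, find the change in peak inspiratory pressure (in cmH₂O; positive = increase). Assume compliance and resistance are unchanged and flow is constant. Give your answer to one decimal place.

PIP = Vt/C + R·V̇ + PEEP (constant-flow equation of motion).
Only the elastic term changes: ΔPIP = ΔVt / C = (510 − 325) / 16.2 = 11.42 cmH2O.

11.4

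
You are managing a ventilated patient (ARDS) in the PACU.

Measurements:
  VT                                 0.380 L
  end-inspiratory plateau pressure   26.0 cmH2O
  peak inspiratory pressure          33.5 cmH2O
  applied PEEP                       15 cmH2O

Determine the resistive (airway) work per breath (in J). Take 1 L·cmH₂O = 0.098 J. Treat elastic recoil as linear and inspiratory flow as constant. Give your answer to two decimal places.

0.28

With constant inspiratory flow the resistive pressure is constant at PIP − Pplat = 33.5 − 26.0 = 7.5 cmH2O, so resistive work = 7.5 × 0.380 = 2.85 L·cmH2O.
× 0.098 J/(L·cmH2O) → 0.2793 J.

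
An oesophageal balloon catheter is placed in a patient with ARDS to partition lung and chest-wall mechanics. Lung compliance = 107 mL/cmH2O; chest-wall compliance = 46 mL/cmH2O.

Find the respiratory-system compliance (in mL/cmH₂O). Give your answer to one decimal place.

32.2

Lung and chest wall are elastances in series: 1/Crs = 1/CL + 1/Ccw.
1/Crs = 1/107 + 1/46 = 0.03108.
Crs = 32.175 mL/cmH2O.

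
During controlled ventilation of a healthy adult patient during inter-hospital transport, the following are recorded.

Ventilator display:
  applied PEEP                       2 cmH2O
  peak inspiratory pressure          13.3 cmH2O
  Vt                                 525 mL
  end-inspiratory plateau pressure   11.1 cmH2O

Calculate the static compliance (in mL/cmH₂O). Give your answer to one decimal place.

Cstat = Vt / (Pplat − PEEP) = 525 / (11.1 − 2) = 525 / 9.1 = 57.692 mL/cmH2O.

57.7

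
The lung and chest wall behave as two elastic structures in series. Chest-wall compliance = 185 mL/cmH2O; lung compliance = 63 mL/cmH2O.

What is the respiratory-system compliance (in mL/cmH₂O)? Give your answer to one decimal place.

47.0

Lung and chest wall are elastances in series: 1/Crs = 1/CL + 1/Ccw.
1/Crs = 1/63 + 1/185 = 0.02128.
Crs = 46.992 mL/cmH2O.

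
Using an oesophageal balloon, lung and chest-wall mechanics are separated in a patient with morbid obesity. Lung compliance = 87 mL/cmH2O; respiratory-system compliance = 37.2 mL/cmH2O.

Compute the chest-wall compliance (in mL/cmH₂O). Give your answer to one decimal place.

1/Ccw = 1/Crs − 1/CL.
1/Ccw = 1/37.2 − 1/87 = 0.01539.
Ccw = 64.977 mL/cmH2O.

65.0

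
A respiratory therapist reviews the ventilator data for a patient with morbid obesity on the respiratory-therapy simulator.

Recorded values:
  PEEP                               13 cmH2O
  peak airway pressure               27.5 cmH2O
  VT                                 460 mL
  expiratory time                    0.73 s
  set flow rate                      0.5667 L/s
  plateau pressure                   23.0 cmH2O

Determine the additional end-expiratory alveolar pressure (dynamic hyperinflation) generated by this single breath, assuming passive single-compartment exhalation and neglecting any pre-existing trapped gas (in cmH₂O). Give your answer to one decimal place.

1.4

R = (PIP − Pplat)/V̇ = (27.5 − 23.0) / 0.5667 = 4.5/0.5667 = 7.941 cmH2O·s/L.
C = Vt/(Pplat − PEEP) = 460.0 / (23.0 − 13) = 460.0/10.0 = 46.0 mL/cmH2O.
τ = R × C = 7.941 × 0.046 L/cmH2O = 0.3653 s.
Fraction remaining = e^(−Te/τ) = e^(−0.73/0.3653) = 0.1356; trapped volume = 460.0 × 0.1356 = 62.376 mL.
Additional alveolar pressure from trapping ≈ V_trapped / C = 62.376 / 46.0 = 1.356 cmH2O.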